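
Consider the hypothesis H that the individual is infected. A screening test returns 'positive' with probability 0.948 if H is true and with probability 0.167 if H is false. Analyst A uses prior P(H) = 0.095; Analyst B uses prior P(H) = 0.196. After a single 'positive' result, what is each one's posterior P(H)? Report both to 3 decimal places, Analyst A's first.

P('+'|H) = 0.948, P('+'|¬H) = 0.167.
Analyst A: numerator 0.948·0.095 = 0.090060; evidence = 0.090060+0.167·0.905 = 0.24120; posterior = 0.373.
Analyst B: numerator 0.948·0.196 = 0.18581; evidence = 0.18581+0.167·0.804 = 0.32008; posterior = 0.581.

Analyst A: 0.373; Analyst B: 0.581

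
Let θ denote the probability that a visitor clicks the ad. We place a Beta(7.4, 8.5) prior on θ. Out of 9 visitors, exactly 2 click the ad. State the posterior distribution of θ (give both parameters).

Posterior: Beta(9.4, 15.5)

The binomial likelihood is conjugate to the Beta prior: with 2 successes and 7 failures, the posterior is Beta(7.4+2, 8.5+7) = Beta(9.4, 15.5).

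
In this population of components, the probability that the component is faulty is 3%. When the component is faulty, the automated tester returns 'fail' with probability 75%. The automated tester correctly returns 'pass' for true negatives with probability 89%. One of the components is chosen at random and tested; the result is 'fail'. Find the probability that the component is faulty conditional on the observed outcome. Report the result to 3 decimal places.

Write H for 'the component is faulty'. Prior odds H:¬H = 0.03/0.97 = 0.030928. For the 'fail' outcome, the likelihood ratio is 0.75/0.11 = 6.8182.
Posterior odds = 0.030928 × 6.8182 = 0.21087, so P(H|E) = 0.21087/(1+0.21087) = 0.174.

P(H | E) ≈ 0.174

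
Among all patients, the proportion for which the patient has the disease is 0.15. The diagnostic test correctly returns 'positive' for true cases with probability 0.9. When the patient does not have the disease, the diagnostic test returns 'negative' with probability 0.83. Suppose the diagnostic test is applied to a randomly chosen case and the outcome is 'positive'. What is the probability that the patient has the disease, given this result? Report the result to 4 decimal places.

P(H | E) ≈ 0.4830

Write H for 'the patient has the disease'. Prior odds H:¬H = 0.15/0.85 = 0.17647. For the 'positive' outcome, the likelihood ratio is 0.9/0.17 = 5.2941.
Posterior odds = 0.17647 × 5.2941 = 0.93426, so P(H|E) = 0.93426/(1+0.93426) = 0.4830.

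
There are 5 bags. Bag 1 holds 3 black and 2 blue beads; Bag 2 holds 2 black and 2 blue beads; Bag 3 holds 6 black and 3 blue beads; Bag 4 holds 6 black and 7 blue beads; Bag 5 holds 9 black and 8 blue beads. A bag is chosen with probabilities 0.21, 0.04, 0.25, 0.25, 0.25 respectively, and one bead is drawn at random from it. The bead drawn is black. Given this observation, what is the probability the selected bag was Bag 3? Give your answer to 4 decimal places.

P(black|Bag 1) = 0.6; P(black|Bag 2) = 0.5; P(black|Bag 3) = 0.6667; P(black|Bag 4) = 0.4615; P(black|Bag 5) = 0.5294.
Prior × likelihood for each source: 0.21·0.6=0.1260, 0.04·0.5=0.02000, 0.25·0.6667=0.1667, 0.25·0.4615=0.1154, 0.25·0.5294=0.1324. Summing gives P(black) = 0.56040.
P(Bag 3 | black) = 0.1667 / 0.56040 = 0.2974.

Posterior probability ≈ 0.2974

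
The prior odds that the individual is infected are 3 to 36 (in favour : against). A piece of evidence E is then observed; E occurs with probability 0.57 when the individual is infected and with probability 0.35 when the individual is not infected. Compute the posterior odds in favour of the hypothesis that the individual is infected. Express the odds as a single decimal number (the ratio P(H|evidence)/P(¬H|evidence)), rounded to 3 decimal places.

Prior odds = 3/36 = 0.083333.
Likelihood ratio for E = 0.57/0.35 = 1.6286.
Posterior odds = prior odds × LR = 0.13571.

Posterior odds ≈ 0.136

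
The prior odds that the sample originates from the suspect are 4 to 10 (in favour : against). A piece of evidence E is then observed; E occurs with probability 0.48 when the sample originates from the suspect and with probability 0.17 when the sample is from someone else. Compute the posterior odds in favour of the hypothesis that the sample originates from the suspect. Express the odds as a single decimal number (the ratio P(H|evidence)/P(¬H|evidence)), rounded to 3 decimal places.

Prior odds = 4/10 = 0.40000. In log-odds, ln(0.40000) = -0.91629.
Add log likelihood ratio: ln(2.8235) = 1.0380.
Posterior log-odds = 0.12170, so posterior odds = exp(0.12170) = 1.1294.

Posterior odds ≈ 1.129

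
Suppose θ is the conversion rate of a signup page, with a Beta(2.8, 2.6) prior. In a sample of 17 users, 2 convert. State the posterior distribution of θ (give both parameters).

The binomial likelihood is conjugate to the Beta prior: with 2 successes and 15 failures, the posterior is Beta(2.8+2, 2.6+15) = Beta(4.8, 17.6).

Posterior: Beta(4.8, 17.6)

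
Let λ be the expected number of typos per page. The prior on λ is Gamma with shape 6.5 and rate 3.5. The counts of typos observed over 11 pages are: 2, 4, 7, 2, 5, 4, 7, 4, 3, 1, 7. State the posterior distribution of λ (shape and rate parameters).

Posterior: Gamma(shape=52.5, rate=14.5)

Total count ∑xᵢ = 46 over n = 11 pages.
Gamma is conjugate to the Poisson likelihood: posterior is Gamma(shape = 6.5+46 = 52.5, rate = 3.5+11 = 14.5).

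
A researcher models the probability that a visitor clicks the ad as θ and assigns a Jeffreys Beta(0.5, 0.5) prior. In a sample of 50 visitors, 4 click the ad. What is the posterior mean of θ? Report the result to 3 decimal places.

Posterior mean ≈ 0.088

Observing 4 successes and 46 failures updates Beta(0.5, 0.5) by adding the success and failure counts to the two shape parameters: α = 0.5+4 = 4.5, β = 0.5+46 = 46.5.
E[θ | data] = 4.5/(4.5+46.5) = 0.088.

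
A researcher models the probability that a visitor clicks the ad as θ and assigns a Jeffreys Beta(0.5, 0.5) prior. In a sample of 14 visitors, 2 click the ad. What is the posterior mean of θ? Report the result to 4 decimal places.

Posterior mean ≈ 0.1667

Observing 2 successes and 12 failures updates Beta(0.5, 0.5) by adding the success and failure counts to the two shape parameters: α = 0.5+2 = 2.5, β = 0.5+12 = 12.5.
E[θ | data] = 2.5/(2.5+12.5) = 0.1667.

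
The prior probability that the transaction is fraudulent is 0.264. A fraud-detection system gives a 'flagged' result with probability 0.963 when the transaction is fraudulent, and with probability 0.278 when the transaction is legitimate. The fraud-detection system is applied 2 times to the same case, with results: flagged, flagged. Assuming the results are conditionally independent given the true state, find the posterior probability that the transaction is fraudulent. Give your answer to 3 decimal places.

Let H be the event that the transaction is fraudulent; start with P(H) = 0.264. P('flagged'|H) = 0.963, P('flagged'|¬H) = 0.278.
Update on result 1 ('flagged'): P(H) ← 0.963·0.2640 / (0.963·0.2640 + 0.278·0.7360) = 0.25423/0.45884 = 0.5541.
Update on result 2 ('flagged'): P(H) ← 0.963·0.5541 / (0.963·0.5541 + 0.278·0.4459) = 0.53357/0.65754 = 0.8115.

Posterior P(H) ≈ 0.811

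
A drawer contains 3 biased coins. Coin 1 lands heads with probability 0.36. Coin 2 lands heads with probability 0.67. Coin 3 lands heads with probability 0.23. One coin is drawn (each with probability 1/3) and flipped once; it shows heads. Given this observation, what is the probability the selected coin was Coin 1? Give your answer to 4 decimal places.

Posterior probability ≈ 0.2857

P(heads|C1) = 0.36; P(heads|C2) = 0.67; P(heads|C3) = 0.23.
Prior × likelihood for each source: 0.333333·0.36=0.1200, 0.333333·0.67=0.2233, 0.333333·0.23=0.07667. Summing gives P(heads) = 0.42000.
P(Coin 1 | heads) = 0.1200 / 0.42000 = 0.2857.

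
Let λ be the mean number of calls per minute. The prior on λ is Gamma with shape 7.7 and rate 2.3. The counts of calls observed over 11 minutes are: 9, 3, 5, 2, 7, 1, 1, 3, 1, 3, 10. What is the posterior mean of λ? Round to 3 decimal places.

The Poisson likelihood adds the total count to the shape and the number of exposure periods to the rate. Here ∑xᵢ = 45 and n = 11, so shape 7.7→52.7 and rate 2.3→13.3.
Posterior mean = shape/rate = 52.7/13.3 = 3.962.

Posterior mean ≈ 3.962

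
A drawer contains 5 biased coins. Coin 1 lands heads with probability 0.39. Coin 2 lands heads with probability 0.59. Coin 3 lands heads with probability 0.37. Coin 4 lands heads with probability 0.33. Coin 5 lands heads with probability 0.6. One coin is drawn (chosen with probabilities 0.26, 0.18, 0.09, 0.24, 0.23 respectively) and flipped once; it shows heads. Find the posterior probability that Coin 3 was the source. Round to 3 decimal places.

Posterior probability ≈ 0.073

P(heads|C1) = 0.39; P(heads|C2) = 0.59; P(heads|C3) = 0.37; P(heads|C4) = 0.33; P(heads|C5) = 0.6.
Prior × likelihood for each source: 0.26·0.39=0.1014, 0.18·0.59=0.1062, 0.09·0.37=0.03330, 0.24·0.33=0.07920, 0.23·0.6=0.1380. Summing gives P(heads) = 0.45810.
P(Coin 3 | heads) = 0.03330 / 0.45810 = 0.073.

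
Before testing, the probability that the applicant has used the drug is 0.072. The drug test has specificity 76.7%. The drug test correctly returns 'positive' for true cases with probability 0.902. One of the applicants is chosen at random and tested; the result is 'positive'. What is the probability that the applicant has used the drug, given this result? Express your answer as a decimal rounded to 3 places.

Let H be the event that the applicant has used the drug. P(H) = 0.072, so P(¬H) = 0.928. With E the 'positive' result, P(E|H) = 0.902 and P(E|¬H) = 0.233.
P(E) = 0.902·0.072 + 0.233·0.928 = 0.064944 + 0.21622 = 0.28117.
By Bayes' theorem, P(H|E) = 0.064944 / 0.28117 = 0.231.

P(H | E) ≈ 0.231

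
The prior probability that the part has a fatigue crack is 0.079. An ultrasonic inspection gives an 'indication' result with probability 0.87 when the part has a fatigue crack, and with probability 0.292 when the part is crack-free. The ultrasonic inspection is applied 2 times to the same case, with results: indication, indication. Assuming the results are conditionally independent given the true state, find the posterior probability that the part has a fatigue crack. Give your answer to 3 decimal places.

Let H be the event that the part has a fatigue crack; start with P(H) = 0.079. P('indication'|H) = 0.87, P('indication'|¬H) = 0.292.
Update on result 1 ('indication'): P(H) ← 0.87·0.0790 / (0.87·0.0790 + 0.292·0.9210) = 0.068730/0.33766 = 0.2035.
Update on result 2 ('indication'): P(H) ← 0.87·0.2035 / (0.87·0.2035 + 0.292·0.7965) = 0.17709/0.40965 = 0.4323.

Posterior P(H) ≈ 0.432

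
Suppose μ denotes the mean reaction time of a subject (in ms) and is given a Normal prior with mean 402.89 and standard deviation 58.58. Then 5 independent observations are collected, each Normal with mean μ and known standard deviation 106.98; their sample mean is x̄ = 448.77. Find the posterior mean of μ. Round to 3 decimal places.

With known σ, the Normal prior is conjugate. Weight on the data is w = (n/σ²)/(n/σ² + 1/τ₀²) = 0.00043688/(0.00043688+0.00029141) = 0.59987.
Posterior mean = w·x̄ + (1−w)·μ₀ = 0.59987·448.77 + 0.40013·402.89 = 430.412.

Posterior mean ≈ 430.412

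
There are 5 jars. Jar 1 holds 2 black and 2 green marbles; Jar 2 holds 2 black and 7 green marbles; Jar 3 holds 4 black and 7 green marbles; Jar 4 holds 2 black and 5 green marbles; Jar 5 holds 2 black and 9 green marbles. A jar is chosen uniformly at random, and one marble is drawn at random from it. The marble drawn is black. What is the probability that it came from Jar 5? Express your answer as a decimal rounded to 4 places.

P(black|Jar 1) = 0.5; P(black|Jar 2) = 0.2222; P(black|Jar 3) = 0.3636; P(black|Jar 4) = 0.2857; P(black|Jar 5) = 0.1818.
Prior × likelihood for each source: 0.2·0.5=0.1000, 0.2·0.2222=0.04444, 0.2·0.3636=0.07273, 0.2·0.2857=0.05714, 0.2·0.1818=0.03636. Summing gives P(black) = 0.31068.
P(Jar 5 | black) = 0.03636 / 0.31068 = 0.1170.

Posterior probability ≈ 0.1170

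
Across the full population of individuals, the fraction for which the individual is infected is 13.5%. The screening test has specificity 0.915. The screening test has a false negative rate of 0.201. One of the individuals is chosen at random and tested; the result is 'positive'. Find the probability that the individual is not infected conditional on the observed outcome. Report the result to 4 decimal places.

Write H for 'the individual is infected'. Prior odds H:¬H = 0.135/0.865 = 0.15607. For the 'positive' outcome, the likelihood ratio is 0.799/0.085 = 9.4000.
Posterior odds = 0.15607 × 9.4000 = 1.4671, so P(H|E) = 1.4671/(1+1.4671) = 0.5947. Then P(¬H|E) = 1 − 0.5947 = 0.4053.

P(¬H | E) ≈ 0.4053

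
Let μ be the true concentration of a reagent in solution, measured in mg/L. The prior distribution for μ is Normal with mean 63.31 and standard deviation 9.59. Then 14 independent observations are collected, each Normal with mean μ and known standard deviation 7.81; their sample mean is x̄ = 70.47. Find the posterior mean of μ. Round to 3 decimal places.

With known σ, the Normal prior is conjugate. Weight on the data is w = (n/σ²)/(n/σ² + 1/τ₀²) = 0.229523/(0.229523+0.0108733) = 0.95477.
Posterior mean = w·x̄ + (1−w)·μ₀ = 0.95477·70.47 + 0.045231·63.31 = 70.146.

Posterior mean ≈ 70.146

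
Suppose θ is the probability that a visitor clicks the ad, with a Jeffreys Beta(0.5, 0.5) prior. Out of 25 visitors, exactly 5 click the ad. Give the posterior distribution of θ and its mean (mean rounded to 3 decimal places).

The binomial likelihood is conjugate to the Beta prior: with 5 successes and 20 failures, the posterior is Beta(0.5+5, 0.5+20) = Beta(5.5, 20.5).
E[θ | data] = 5.5/(5.5+20.5) = 0.212.

Posterior: Beta(5.5, 20.5); mean ≈ 0.212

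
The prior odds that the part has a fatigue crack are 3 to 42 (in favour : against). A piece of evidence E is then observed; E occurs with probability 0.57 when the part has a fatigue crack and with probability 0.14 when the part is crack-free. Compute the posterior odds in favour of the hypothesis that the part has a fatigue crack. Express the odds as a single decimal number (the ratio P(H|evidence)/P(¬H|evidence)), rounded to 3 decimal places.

Prior odds = 3/42 = 0.071429. In log-odds, ln(0.071429) = -2.6391.
Add log likelihood ratio: ln(4.0714) = 1.4040.
Posterior log-odds = -1.2351, so posterior odds = exp(-1.2351) = 0.29082.

Posterior odds ≈ 0.291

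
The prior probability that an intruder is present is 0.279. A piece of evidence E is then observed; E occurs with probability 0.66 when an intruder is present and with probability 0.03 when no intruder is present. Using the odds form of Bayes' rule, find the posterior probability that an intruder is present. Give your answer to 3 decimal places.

Prior odds = 0.279/(1−0.279) = 0.38696.
Likelihood ratio for E = 0.66/0.03 = 22.000.
Posterior odds = prior odds × LR = 8.5132.
Posterior probability = odds/(1+odds) = 8.5132/9.5132 = 0.895.

Posterior probability ≈ 0.895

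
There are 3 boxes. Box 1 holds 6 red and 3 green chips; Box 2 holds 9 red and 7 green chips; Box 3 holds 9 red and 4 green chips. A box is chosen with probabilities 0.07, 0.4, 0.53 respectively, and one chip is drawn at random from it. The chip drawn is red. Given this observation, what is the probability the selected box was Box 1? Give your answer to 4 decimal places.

P(red|Box 1) = 0.6667; P(red|Box 2) = 0.5625; P(red|Box 3) = 0.6923.
Prior × likelihood for each source: 0.07·0.6667=0.04667, 0.4·0.5625=0.2250, 0.53·0.6923=0.3669. Summing gives P(red) = 0.63859.
P(Box 1 | red) = 0.04667 / 0.63859 = 0.0731.

Posterior probability ≈ 0.0731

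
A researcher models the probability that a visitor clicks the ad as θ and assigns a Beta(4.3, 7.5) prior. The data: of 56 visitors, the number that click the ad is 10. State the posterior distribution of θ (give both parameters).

Posterior: Beta(14.3, 53.5)

The binomial likelihood is conjugate to the Beta prior: with 10 successes and 46 failures, the posterior is Beta(4.3+10, 7.5+46) = Beta(14.3, 53.5).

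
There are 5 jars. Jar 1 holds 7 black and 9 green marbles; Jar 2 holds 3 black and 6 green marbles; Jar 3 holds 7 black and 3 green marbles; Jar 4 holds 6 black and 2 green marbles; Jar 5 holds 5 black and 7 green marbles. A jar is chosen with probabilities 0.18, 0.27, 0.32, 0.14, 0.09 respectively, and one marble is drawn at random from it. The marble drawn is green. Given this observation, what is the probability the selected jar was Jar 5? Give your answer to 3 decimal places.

P(green|Jar 1) = 0.5625; P(green|Jar 2) = 0.6667; P(green|Jar 3) = 0.3; P(green|Jar 4) = 0.25; P(green|Jar 5) = 0.5833.
Prior × likelihood for each source: 0.18·0.5625=0.1012, 0.27·0.6667=0.1800, 0.32·0.3=0.09600, 0.14·0.25=0.03500, 0.09·0.5833=0.05250. Summing gives P(green) = 0.46475.
P(Jar 5 | green) = 0.05250 / 0.46475 = 0.113.

Posterior probability ≈ 0.113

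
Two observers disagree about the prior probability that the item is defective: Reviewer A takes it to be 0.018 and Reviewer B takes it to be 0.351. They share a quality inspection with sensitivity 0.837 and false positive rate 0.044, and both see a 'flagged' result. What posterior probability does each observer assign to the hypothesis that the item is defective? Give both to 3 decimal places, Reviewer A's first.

P('+'|H) = 0.837, P('+'|¬H) = 0.044.
Reviewer A: numerator 0.837·0.018 = 0.015066; evidence = 0.015066+0.044·0.982 = 0.058274; posterior = 0.259.
Reviewer B: numerator 0.837·0.351 = 0.29379; evidence = 0.29379+0.044·0.649 = 0.32234; posterior = 0.911.

Reviewer A: 0.259; Reviewer B: 0.911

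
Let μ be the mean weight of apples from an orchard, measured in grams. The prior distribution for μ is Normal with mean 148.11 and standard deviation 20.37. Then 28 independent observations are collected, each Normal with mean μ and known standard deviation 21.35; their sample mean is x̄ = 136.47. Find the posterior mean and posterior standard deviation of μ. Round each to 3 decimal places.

Prior precision 1/τ₀² = 1/20.37² = 0.00241000; data precision n/σ² = 28/21.35² = 0.0614274.
Posterior precision = 0.00241000 + 0.0614274 = 0.0638374, giving posterior SD = 1/√0.0638374 = 3.958.
Posterior mean = (0.00241000·148.11 + 0.0614274·136.47) / 0.0638374 = 136.909.

Posterior mean ≈ 136.909; posterior SD ≈ 3.958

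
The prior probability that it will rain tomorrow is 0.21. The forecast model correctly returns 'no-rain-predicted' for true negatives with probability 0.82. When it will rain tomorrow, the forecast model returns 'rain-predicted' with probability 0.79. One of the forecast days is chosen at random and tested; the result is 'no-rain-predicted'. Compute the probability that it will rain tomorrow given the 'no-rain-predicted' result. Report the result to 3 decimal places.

Let H be the event that it will rain tomorrow. P(H) = 0.21, so P(¬H) = 0.79. With E the 'no-rain-predicted' result, P(E|H) = 0.21 and P(E|¬H) = 0.82.
P(E) = 0.21·0.21 + 0.82·0.79 = 0.044100 + 0.64780 = 0.69190.
By Bayes' theorem, P(H|E) = 0.044100 / 0.69190 = 0.064.

P(H | E) ≈ 0.064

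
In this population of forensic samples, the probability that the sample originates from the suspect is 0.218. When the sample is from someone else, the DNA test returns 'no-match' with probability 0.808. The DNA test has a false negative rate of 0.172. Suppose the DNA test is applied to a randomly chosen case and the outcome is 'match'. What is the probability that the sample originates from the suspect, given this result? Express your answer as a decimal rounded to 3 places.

Write H for 'the sample originates from the suspect'. Prior odds H:¬H = 0.218/0.782 = 0.27877. For the 'match' outcome, the likelihood ratio is 0.828/0.192 = 4.3125.
Posterior odds = 0.27877 × 4.3125 = 1.2022, so P(H|E) = 1.2022/(1+1.2022) = 0.546.

P(H | E) ≈ 0.546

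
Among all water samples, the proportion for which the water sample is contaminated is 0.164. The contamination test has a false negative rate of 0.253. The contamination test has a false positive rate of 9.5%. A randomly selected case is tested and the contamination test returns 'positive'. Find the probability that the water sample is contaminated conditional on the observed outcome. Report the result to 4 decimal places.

P(H | E) ≈ 0.6067

Let H be the event that the water sample is contaminated. P(H) = 0.164, so P(¬H) = 0.836. With E the 'positive' result, P(E|H) = 0.747 and P(E|¬H) = 0.095.
P(E) = 0.747·0.164 + 0.095·0.836 = 0.12251 + 0.079420 = 0.20193.
By Bayes' theorem, P(H|E) = 0.12251 / 0.20193 = 0.6067.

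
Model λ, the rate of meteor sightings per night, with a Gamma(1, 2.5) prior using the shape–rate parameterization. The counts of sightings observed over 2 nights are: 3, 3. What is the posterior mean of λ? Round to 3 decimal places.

The Poisson likelihood adds the total count to the shape and the number of exposure periods to the rate. Here ∑xᵢ = 6 and n = 2, so shape 1→7 and rate 2.5→4.5.
Posterior mean = shape/rate = 7/4.5 = 1.556.

Posterior mean ≈ 1.556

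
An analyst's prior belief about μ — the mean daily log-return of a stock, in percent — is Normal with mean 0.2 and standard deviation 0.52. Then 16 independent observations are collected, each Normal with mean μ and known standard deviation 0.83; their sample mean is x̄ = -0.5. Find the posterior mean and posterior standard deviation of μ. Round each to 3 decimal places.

Prior precision 1/τ₀² = 1/0.52² = 3.69822; data precision n/σ² = 16/0.83² = 23.2254.
Posterior precision = 3.69822 + 23.2254 = 26.9237, giving posterior SD = 1/√26.9237 = 0.193.
Posterior mean = (3.69822·0.2 + 23.2254·-0.5) / 26.9237 = -0.404.

Posterior mean ≈ -0.404; posterior SD ≈ 0.193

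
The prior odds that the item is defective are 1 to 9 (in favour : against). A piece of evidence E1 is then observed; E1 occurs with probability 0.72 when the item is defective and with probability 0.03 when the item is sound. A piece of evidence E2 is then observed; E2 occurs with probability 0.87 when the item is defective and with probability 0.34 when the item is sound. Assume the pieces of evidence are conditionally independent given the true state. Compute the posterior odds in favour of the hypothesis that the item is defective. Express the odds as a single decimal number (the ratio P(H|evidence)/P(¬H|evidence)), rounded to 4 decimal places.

Prior odds = 1/9 = 0.11111. In log-odds, ln(0.11111) = -2.1972.
Add log likelihood ratios: ln(24.000) + ln(2.5588) = 4.1176.
Posterior log-odds = 1.9204, so posterior odds = exp(1.9204) = 6.8235.

Posterior odds ≈ 6.8235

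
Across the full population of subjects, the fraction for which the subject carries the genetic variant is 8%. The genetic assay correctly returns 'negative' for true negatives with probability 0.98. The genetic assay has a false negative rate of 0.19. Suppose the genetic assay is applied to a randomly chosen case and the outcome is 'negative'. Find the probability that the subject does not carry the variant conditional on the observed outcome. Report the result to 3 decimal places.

Let H be the event that the subject carries the genetic variant. P(H) = 0.08, so P(¬H) = 0.92. With E the 'negative' result, P(E|H) = 0.19 and P(E|¬H) = 0.98.
P(E) = 0.19·0.08 + 0.98·0.92 = 0.015200 + 0.90160 = 0.91680.
By Bayes' theorem, P(H|E) = 0.015200 / 0.91680 = 0.017. Hence P(¬H|E) = 1 − 0.017 = 0.983.

P(¬H | E) ≈ 0.983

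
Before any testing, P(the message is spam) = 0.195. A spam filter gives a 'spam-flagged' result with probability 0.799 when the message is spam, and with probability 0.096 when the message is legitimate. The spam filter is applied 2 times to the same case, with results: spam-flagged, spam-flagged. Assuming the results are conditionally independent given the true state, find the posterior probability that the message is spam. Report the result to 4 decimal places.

Posterior P(H) ≈ 0.9438

With H the event that the message is spam, the joint likelihood of the observed sequence is P(data|H) = 0.799·0.799 = 0.63840 and P(data|¬H) = 0.096·0.096 = 0.0092160.
Bayes: P(H|data) = 0.195·0.63840 / (0.195·0.63840 + 0.805·0.0092160) = 0.12449/0.13191 = 0.9438.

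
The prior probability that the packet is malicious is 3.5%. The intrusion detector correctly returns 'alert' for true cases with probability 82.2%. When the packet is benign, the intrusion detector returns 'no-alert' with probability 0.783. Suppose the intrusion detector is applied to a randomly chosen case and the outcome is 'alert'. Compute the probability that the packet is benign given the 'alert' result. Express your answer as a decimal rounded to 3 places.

P(¬H | E) ≈ 0.879

Write H for 'the packet is malicious'. Prior odds H:¬H = 0.035/0.965 = 0.036269. For the 'alert' outcome, the likelihood ratio is 0.822/0.217 = 3.7880.
Posterior odds = 0.036269 × 3.7880 = 0.13739, so P(H|E) = 0.13739/(1+0.13739) = 0.121. Then P(¬H|E) = 1 − 0.121 = 0.879.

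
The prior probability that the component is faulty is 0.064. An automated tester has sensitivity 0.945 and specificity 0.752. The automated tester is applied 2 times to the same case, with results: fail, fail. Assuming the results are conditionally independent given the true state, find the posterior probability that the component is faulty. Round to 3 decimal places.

Posterior P(H) ≈ 0.498

With H the event that the component is faulty, the joint likelihood of the observed sequence is P(data|H) = 0.945·0.945 = 0.89302 and P(data|¬H) = 0.248·0.248 = 0.061504.
Bayes: P(H|data) = 0.064·0.89302 / (0.064·0.89302 + 0.936·0.061504) = 0.057154/0.11472 = 0.4982.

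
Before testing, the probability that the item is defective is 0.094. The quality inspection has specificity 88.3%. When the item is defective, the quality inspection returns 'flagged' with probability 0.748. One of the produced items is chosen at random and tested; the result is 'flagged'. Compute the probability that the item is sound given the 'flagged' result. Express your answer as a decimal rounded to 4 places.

Let H be the event that the item is defective. P(H) = 0.094, so P(¬H) = 0.906. With E the 'flagged' result, P(E|H) = 0.748 and P(E|¬H) = 0.117.
P(E) = 0.748·0.094 + 0.117·0.906 = 0.070312 + 0.10600 = 0.17631.
By Bayes' theorem, P(H|E) = 0.070312 / 0.17631 = 0.3988. Hence P(¬H|E) = 1 − 0.3988 = 0.6012.

P(¬H | E) ≈ 0.6012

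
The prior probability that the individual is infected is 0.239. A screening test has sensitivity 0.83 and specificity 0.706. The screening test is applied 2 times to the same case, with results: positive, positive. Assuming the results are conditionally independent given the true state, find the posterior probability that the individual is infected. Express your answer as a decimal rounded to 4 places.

Let H be the event that the individual is infected; start with P(H) = 0.239. P('positive'|H) = 0.83, P('positive'|¬H) = 0.294.
Update on result 1 ('positive'): P(H) ← 0.83·0.2390 / (0.83·0.2390 + 0.294·0.7610) = 0.19837/0.42210 = 0.4700.
Update on result 2 ('positive'): P(H) ← 0.83·0.4700 / (0.83·0.4700 + 0.294·0.5300) = 0.39006/0.54590 = 0.7145.

Posterior P(H) ≈ 0.7145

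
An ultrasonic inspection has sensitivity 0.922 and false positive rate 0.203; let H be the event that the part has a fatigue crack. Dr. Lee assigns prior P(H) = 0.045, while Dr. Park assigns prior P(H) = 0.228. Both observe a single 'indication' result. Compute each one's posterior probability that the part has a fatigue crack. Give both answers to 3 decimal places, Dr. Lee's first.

P('+'|H) = 0.922, P('+'|¬H) = 0.203.
Dr. Lee: numerator 0.922·0.045 = 0.041490; evidence = 0.041490+0.203·0.955 = 0.23536; posterior = 0.176.
Dr. Park: numerator 0.922·0.228 = 0.21022; evidence = 0.21022+0.203·0.772 = 0.36693; posterior = 0.573.

Dr. Lee: 0.176; Dr. Park: 0.573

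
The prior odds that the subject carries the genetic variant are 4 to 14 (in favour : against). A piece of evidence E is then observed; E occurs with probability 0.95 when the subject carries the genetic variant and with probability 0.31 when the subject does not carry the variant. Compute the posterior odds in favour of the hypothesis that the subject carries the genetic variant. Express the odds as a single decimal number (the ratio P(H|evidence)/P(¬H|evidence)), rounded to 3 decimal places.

Prior odds = 4/14 = 0.28571. In log-odds, ln(0.28571) = -1.2528.
Add log likelihood ratio: ln(3.0645) = 1.1199.
Posterior log-odds = -0.13287, so posterior odds = exp(-0.13287) = 0.87558.

Posterior odds ≈ 0.876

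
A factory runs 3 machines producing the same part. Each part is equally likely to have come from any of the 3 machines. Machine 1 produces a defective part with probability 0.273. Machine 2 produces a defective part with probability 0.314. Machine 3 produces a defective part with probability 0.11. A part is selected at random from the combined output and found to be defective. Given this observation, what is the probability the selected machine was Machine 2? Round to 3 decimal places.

P(defective|M1) = 0.273; P(defective|M2) = 0.314; P(defective|M3) = 0.11.
Prior × likelihood for each source: 0.333333·0.273=0.09100, 0.333333·0.314=0.1047, 0.333333·0.11=0.03667. Summing gives P(defective) = 0.23233.
P(Machine 2 | defective) = 0.1047 / 0.23233 = 0.451.

Posterior probability ≈ 0.451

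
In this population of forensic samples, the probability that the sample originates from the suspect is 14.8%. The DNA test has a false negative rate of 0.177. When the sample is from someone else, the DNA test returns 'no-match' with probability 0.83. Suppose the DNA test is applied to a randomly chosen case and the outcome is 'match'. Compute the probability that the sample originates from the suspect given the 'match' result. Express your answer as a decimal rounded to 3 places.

Let H be the event that the sample originates from the suspect. P(H) = 0.148, so P(¬H) = 0.852. With E the 'match' result, P(E|H) = 0.823 and P(E|¬H) = 0.17.
P(E) = 0.823·0.148 + 0.17·0.852 = 0.12180 + 0.14484 = 0.26664.
By Bayes' theorem, P(H|E) = 0.12180 / 0.26664 = 0.457.

P(H | E) ≈ 0.457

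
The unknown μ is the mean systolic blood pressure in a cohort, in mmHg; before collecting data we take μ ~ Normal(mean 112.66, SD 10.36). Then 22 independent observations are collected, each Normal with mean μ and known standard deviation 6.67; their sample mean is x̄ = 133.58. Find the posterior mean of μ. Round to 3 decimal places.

Posterior mean ≈ 133.193

With known σ, the Normal prior is conjugate. Weight on the data is w = (n/σ²)/(n/σ² + 1/τ₀²) = 0.494505/(0.494505+0.00931709) = 0.98151.
Posterior mean = w·x̄ + (1−w)·μ₀ = 0.98151·133.58 + 0.018493·112.66 = 133.193.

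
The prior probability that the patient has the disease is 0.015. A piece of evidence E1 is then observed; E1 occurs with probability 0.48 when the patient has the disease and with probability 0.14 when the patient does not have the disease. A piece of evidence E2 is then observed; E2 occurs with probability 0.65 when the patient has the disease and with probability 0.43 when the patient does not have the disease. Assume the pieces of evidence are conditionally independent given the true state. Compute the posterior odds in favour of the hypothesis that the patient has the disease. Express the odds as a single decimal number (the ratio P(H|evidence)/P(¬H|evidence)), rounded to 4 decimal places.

Posterior odds ≈ 0.0789

Prior odds = 0.015/(1−0.015) = 0.015228. In log-odds, ln(0.015228) = -4.1846.
Add log likelihood ratios: ln(3.4286) + ln(1.5116) = 1.6453.
Posterior log-odds = -2.5393, so posterior odds = exp(-2.5393) = 0.078925.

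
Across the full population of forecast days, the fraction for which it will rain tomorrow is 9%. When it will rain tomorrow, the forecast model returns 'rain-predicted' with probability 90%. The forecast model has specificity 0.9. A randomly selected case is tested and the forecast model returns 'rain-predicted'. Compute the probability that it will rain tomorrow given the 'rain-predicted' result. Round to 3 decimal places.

P(H | E) ≈ 0.471

Let H be the event that it will rain tomorrow. P(H) = 0.09, so P(¬H) = 0.91. With E the 'rain-predicted' result, P(E|H) = 0.9 and P(E|¬H) = 0.1.
P(E) = 0.9·0.09 + 0.1·0.91 = 0.081000 + 0.091000 = 0.17200.
By Bayes' theorem, P(H|E) = 0.081000 / 0.17200 = 0.471.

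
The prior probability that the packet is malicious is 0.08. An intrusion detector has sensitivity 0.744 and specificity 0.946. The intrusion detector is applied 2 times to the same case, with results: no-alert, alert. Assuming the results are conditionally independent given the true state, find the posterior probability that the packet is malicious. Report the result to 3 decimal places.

With H the event that the packet is malicious, the joint likelihood of the observed sequence is P(data|H) = 0.256·0.744 = 0.19046 and P(data|¬H) = 0.946·0.054 = 0.051084.
Bayes: P(H|data) = 0.08·0.19046 / (0.08·0.19046 + 0.92·0.051084) = 0.015237/0.062234 = 0.2448.

Posterior P(H) ≈ 0.245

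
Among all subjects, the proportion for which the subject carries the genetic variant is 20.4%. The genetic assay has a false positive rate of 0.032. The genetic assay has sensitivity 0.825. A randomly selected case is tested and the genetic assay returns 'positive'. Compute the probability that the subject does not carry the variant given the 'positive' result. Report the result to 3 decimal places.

P(¬H | E) ≈ 0.131

Let H be the event that the subject carries the genetic variant. P(H) = 0.204, so P(¬H) = 0.796. With E the 'positive' result, P(E|H) = 0.825 and P(E|¬H) = 0.032.
P(E) = 0.825·0.204 + 0.032·0.796 = 0.16830 + 0.025472 = 0.19377.
By Bayes' theorem, P(H|E) = 0.16830 / 0.19377 = 0.869. Hence P(¬H|E) = 1 − 0.869 = 0.131.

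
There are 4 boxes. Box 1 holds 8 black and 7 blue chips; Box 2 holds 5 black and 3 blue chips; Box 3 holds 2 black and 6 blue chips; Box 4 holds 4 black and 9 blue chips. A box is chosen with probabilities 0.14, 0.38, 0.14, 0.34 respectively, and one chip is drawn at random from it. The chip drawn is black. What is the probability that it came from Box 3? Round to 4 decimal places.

Tabulate prior·likelihood by source: [1] prior 0.14, lik 0.5333, product 0.07467; [2] prior 0.38, lik 0.625, product 0.2375; [3] prior 0.14, lik 0.25, product 0.03500; [4] prior 0.34, lik 0.3077, product 0.1046.
Normalizing constant = 0.45178; the posterior for Box 3 is its product over the sum, 0.03500/0.45178 = 0.0775.

Posterior probability ≈ 0.0775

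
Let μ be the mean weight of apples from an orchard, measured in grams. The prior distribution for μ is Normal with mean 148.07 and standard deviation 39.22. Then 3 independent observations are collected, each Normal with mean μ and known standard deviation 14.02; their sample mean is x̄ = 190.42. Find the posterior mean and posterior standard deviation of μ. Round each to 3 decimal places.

Prior precision 1/τ₀² = 1/39.22² = 0.00065011; data precision n/σ² = 3/14.02² = 0.0152625.
Posterior precision = 0.00065011 + 0.0152625 = 0.0159126, giving posterior SD = 1/√0.0159126 = 7.927.
Posterior mean = (0.00065011·148.07 + 0.0152625·190.42) / 0.0159126 = 188.690.

Posterior mean ≈ 188.690; posterior SD ≈ 7.927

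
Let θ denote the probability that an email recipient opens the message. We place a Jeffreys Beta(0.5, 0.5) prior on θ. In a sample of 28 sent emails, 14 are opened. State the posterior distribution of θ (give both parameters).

Posterior: Beta(14.5, 14.5)

Observing 14 successes and 14 failures updates Beta(0.5, 0.5) by adding the success and failure counts to the two shape parameters: α = 0.5+14 = 14.5, β = 0.5+14 = 14.5.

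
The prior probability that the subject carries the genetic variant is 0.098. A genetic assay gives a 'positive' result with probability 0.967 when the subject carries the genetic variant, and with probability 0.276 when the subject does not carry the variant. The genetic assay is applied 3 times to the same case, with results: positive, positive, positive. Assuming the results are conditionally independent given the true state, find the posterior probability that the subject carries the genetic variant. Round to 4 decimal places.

Let H be the event that the subject carries the genetic variant; start with P(H) = 0.098. P('positive'|H) = 0.967, P('positive'|¬H) = 0.276.
Update on result 1 ('positive'): P(H) ← 0.967·0.0980 / (0.967·0.0980 + 0.276·0.9020) = 0.094766/0.34372 = 0.2757.
Update on result 2 ('positive'): P(H) ← 0.967·0.2757 / (0.967·0.2757 + 0.276·0.7243) = 0.26661/0.46651 = 0.5715.
Update on result 3 ('positive'): P(H) ← 0.967·0.5715 / (0.967·0.5715 + 0.276·0.4285) = 0.55263/0.67090 = 0.8237.

Posterior P(H) ≈ 0.8237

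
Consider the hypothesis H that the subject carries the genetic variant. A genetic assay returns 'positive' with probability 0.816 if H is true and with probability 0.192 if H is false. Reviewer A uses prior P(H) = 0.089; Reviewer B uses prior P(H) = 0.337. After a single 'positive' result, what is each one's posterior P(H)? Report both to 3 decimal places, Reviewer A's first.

The likelihood ratio for a 'positive' result is 0.816/0.192 = 4.2500.
Reviewer A: prior odds 0.089/0.911 = 0.097695; posterior odds 0.41520; posterior probability 0.293.
Reviewer B: prior odds 0.337/0.663 = 0.50830; posterior odds 2.1603; posterior probability 0.684.

Reviewer A: 0.293; Reviewer B: 0.684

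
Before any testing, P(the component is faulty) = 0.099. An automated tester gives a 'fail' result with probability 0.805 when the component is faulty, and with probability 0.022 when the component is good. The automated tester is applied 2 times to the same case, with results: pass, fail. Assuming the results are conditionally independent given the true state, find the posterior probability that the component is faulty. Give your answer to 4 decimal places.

Let H be the event that the component is faulty; start with P(H) = 0.099. P('fail'|H) = 0.805, P('fail'|¬H) = 0.022.
Update on result 1 ('pass'): P(H) ← 0.195·0.0990 / (0.195·0.0990 + 0.978·0.9010) = 0.019305/0.90048 = 0.0214.
Update on result 2 ('fail'): P(H) ← 0.805·0.0214 / (0.805·0.0214 + 0.022·0.9786) = 0.017258/0.038786 = 0.4450.

Posterior P(H) ≈ 0.4450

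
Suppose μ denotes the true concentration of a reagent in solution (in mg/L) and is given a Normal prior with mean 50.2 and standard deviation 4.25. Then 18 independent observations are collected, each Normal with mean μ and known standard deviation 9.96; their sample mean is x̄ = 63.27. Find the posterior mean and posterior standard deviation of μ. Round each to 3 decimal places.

Prior precision 1/τ₀² = 1/4.25² = 0.0553633; data precision n/σ² = 18/9.96² = 0.181449.
Posterior precision = 0.0553633 + 0.181449 = 0.236812, giving posterior SD = 1/√0.236812 = 2.055.
Posterior mean = (0.0553633·50.2 + 0.181449·63.27) / 0.236812 = 60.214.

Posterior mean ≈ 60.214; posterior SD ≈ 2.055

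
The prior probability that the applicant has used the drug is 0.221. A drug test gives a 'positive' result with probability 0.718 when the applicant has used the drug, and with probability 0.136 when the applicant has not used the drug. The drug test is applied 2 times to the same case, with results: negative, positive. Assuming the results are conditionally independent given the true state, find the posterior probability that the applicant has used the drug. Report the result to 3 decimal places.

Posterior P(H) ≈ 0.328

Let H be the event that the applicant has used the drug; start with P(H) = 0.221. P('positive'|H) = 0.718, P('positive'|¬H) = 0.136.
Update on result 1 ('negative'): P(H) ← 0.282·0.2210 / (0.282·0.2210 + 0.864·0.7790) = 0.062322/0.73538 = 0.0847.
Update on result 2 ('positive'): P(H) ← 0.718·0.0847 / (0.718·0.0847 + 0.136·0.9153) = 0.060849/0.18532 = 0.3283.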